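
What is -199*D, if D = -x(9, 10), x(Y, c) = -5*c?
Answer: -9950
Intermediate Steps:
D = 50 (D = -(-5)*10 = -1*(-50) = 50)
-199*D = -199*50 = -9950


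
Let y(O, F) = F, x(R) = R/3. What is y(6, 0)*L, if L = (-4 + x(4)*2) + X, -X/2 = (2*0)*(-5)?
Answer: 0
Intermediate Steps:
x(R) = R/3 (x(R) = R*(⅓) = R/3)
X = 0 (X = -2*2*0*(-5) = -0*(-5) = -2*0 = 0)
L = -4/3 (L = (-4 + ((⅓)*4)*2) + 0 = (-4 + (4/3)*2) + 0 = (-4 + 8/3) + 0 = -4/3 + 0 = -4/3 ≈ -1.3333)
y(6, 0)*L = 0*(-4/3) = 0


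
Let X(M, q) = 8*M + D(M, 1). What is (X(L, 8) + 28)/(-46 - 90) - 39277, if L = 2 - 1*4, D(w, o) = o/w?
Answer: -10683367/272 ≈ -39277.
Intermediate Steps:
L = -2 (L = 2 - 4 = -2)
X(M, q) = 1/M + 8*M (X(M, q) = 8*M + 1/M = 1/M + 8*M)
(X(L, 8) + 28)/(-46 - 90) - 39277 = ((1/(-2) + 8*(-2)) + 28)/(-46 - 90) - 39277 = ((-1/2 - 16) + 28)/(-136) - 39277 = (-33/2 + 28)*(-1/136) - 39277 = (23/2)*(-1/136) - 39277 = -23/272 - 39277 = -10683367/272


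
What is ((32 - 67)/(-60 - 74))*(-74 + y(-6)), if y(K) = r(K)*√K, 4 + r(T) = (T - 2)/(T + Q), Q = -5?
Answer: -1295/67 - 630*I*√6/737 ≈ -19.328 - 2.0939*I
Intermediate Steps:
r(T) = -4 + (-2 + T)/(-5 + T) (r(T) = -4 + (T - 2)/(T - 5) = -4 + (-2 + T)/(-5 + T))
y(K) = 3*√K*(6 - K)/(-5 + K) (y(K) = (3*(6 - K)/(-5 + K))*√K = 3*√K*(6 - K)/(-5 + K))
((32 - 67)/(-60 - 74))*(-74 + y(-6)) = ((32 - 67)/(-60 - 74))*(-74 + 3*√(-6)*(6 - 1*(-6))/(-5 - 6)) = (-35/(-134))*(-74 + 3*(I*√6)*(6 + 6)/(-11)) = (-35*(-1/134))*(-74 + 3*(I*√6)*(-1/11)*12) = 35*(-74 - 36*I*√6/11)/134 = -1295/67 - 630*I*√6/737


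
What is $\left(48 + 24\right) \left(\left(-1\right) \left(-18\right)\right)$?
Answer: $1296$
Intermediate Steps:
$\left(48 + 24\right) \left(\left(-1\right) \left(-18\right)\right) = 72 \cdot 18 = 1296$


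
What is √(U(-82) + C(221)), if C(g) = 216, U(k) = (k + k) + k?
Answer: I*√30 ≈ 5.4772*I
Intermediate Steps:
U(k) = 3*k (U(k) = 2*k + k = 3*k)
√(U(-82) + C(221)) = √(3*(-82) + 216) = √(-246 + 216) = √(-30) = I*√30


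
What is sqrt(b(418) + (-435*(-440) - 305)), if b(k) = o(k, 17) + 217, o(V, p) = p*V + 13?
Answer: sqrt(198431) ≈ 445.46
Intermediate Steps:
o(V, p) = 13 + V*p (o(V, p) = V*p + 13 = 13 + V*p)
b(k) = 230 + 17*k (b(k) = (13 + k*17) + 217 = (13 + 17*k) + 217 = 230 + 17*k)
sqrt(b(418) + (-435*(-440) - 305)) = sqrt((230 + 17*418) + (-435*(-440) - 305)) = sqrt((230 + 7106) + (191400 - 305)) = sqrt(7336 + 191095) = sqrt(198431)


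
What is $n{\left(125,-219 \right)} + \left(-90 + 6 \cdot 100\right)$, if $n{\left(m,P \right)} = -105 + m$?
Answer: $530$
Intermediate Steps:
$n{\left(125,-219 \right)} + \left(-90 + 6 \cdot 100\right) = \left(-105 + 125\right) + \left(-90 + 6 \cdot 100\right) = 20 + \left(-90 + 600\right) = 20 + 510 = 530$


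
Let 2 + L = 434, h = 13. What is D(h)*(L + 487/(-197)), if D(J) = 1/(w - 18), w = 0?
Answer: -84617/3546 ≈ -23.863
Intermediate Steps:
D(J) = -1/18 (D(J) = 1/(0 - 18) = 1/(-18) = -1/18)
L = 432 (L = -2 + 434 = 432)
D(h)*(L + 487/(-197)) = -(432 + 487/(-197))/18 = -(432 + 487*(-1/197))/18 = -(432 - 487/197)/18 = -1/18*84617/197 = -84617/3546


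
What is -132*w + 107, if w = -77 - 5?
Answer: 10931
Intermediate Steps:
w = -82
-132*w + 107 = -132*(-82) + 107 = 10824 + 107 = 10931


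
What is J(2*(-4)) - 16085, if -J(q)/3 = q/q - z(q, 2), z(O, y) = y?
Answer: -16082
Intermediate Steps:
J(q) = 3 (J(q) = -3*(q/q - 1*2) = -3*(1 - 2) = -3*(-1) = 3)
J(2*(-4)) - 16085 = 3 - 16085 = -16082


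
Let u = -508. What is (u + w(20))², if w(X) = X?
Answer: 238144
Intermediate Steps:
(u + w(20))² = (-508 + 20)² = (-488)² = 238144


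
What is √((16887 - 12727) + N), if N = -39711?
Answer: I*√35551 ≈ 188.55*I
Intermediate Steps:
√((16887 - 12727) + N) = √((16887 - 12727) - 39711) = √(4160 - 39711) = √(-35551) = I*√35551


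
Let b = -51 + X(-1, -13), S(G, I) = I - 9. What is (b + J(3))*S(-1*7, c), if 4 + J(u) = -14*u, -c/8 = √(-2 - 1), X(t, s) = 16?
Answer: 729 + 648*I*√3 ≈ 729.0 + 1122.4*I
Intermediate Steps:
c = -8*I*√3 (c = -8*√(-2 - 1) = -8*I*√3 ≈ -13.856*I)
S(G, I) = -9 + I
J(u) = -4 - 14*u
b = -35 (b = -51 + 16 = -35)
(b + J(3))*S(-1*7, c) = (-35 + (-4 - 14*3))*(-9 - 8*I*√3) = (-35 + (-4 - 42))*(-9 - 8*I*√3) = (-35 - 46)*(-9 - 8*I*√3) = -81*(-9 - 8*I*√3) = 729 + 648*I*√3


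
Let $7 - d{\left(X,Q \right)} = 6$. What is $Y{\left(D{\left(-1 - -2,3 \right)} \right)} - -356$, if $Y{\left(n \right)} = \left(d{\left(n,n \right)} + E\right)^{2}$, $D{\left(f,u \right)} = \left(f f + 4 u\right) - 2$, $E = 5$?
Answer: $392$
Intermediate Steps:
$d{\left(X,Q \right)} = 1$ ($d{\left(X,Q \right)} = 7 - 6 = 1$)
$D{\left(f,u \right)} = -2 + f^{2} + 4 u$ ($D{\left(f,u \right)} = \left(f^{2} + 4 u\right) - 2 = -2 + f^{2} + 4 u$)
$Y{\left(n \right)} = 36$ ($Y{\left(n \right)} = \left(1 + 5\right)^{2} = 6^{2} = 36$)
$Y{\left(D{\left(-1 - -2,3 \right)} \right)} - -356 = 36 - -356 = 36 + 356 = 392$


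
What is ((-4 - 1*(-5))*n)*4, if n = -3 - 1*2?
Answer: -20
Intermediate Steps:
n = -5 (n = -3 - 2 = -5)
((-4 - 1*(-5))*n)*4 = ((-4 - 1*(-5))*(-5))*4 = ((-4 + 5)*(-5))*4 = (1*(-5))*4 = -5*4 = -20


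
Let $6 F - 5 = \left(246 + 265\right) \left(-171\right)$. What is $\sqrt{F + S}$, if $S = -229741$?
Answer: $\frac{i \sqrt{2198733}}{3} \approx 494.27 i$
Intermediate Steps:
$F = - \frac{43688}{3}$ ($F = \frac{5}{6} + \frac{\left(246 + 265\right) \left(-171\right)}{6} = \frac{5}{6} + \frac{511 \left(-171\right)}{6} = \frac{5}{6} + \frac{1}{6} \left(-87381\right) = \frac{5}{6} - \frac{29127}{2} = - \frac{43688}{3} \approx -14563.0$)
$\sqrt{F + S} = \sqrt{- \frac{43688}{3} - 229741} = \sqrt{- \frac{732911}{3}} = \frac{i \sqrt{2198733}}{3}$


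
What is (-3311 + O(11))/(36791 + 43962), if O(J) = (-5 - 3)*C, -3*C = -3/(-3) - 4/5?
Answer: -2159/52665 ≈ -0.040995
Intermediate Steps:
C = -1/15 (C = -(-3/(-3) - 4/5)/3 = -(-3*(-1/3) - 4*1/5)/3 = -(1 - 4/5)/3 = -1/3*1/5 = -1/15 ≈ -0.066667)
O(J) = 8/15 (O(J) = (-5 - 3)*(-1/15) = -8*(-1/15) = 8/15)
(-3311 + O(11))/(36791 + 43962) = (-3311 + 8/15)/(36791 + 43962) = -49657/15/80753 = -49657/15*1/80753 = -2159/52665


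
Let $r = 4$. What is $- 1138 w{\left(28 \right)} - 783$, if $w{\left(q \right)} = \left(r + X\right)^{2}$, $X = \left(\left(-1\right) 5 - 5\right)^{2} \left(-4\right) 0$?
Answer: $-18991$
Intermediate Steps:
$X = 0$ ($X = \left(-5 - 5\right)^{2} \left(-4\right) 0 = \left(-10\right)^{2} \left(-4\right) 0 = 100 \left(-4\right) 0 = \left(-400\right) 0 = 0$)
$w{\left(q \right)} = 16$ ($w{\left(q \right)} = \left(4 + 0\right)^{2} = 4^{2} = 16$)
$- 1138 w{\left(28 \right)} - 783 = \left(-1138\right) 16 - 783 = -18208 - 783 = -18991$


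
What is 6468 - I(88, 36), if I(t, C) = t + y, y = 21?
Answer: 6359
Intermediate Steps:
I(t, C) = 21 + t (I(t, C) = t + 21 = 21 + t)
6468 - I(88, 36) = 6468 - (21 + 88) = 6468 - 1*109 = 6468 - 109 = 6359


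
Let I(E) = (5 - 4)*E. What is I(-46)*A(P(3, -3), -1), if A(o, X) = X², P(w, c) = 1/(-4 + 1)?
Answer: -46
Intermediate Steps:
I(E) = E (I(E) = 1*E = E)
P(w, c) = -⅓ (P(w, c) = 1/(-3) = -⅓)
I(-46)*A(P(3, -3), -1) = -46*(-1)² = -46*1 = -46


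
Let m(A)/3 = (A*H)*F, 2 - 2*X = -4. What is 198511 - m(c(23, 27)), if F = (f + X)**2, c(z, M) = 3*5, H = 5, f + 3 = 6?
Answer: 190411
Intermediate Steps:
f = 3 (f = -3 + 6 = 3)
X = 3 (X = 1 - 1/2*(-4) = 1 + 2 = 3)
c(z, M) = 15
F = 36 (F = (3 + 3)**2 = 6**2 = 36)
m(A) = 540*A (m(A) = 3*((A*5)*36) = 3*((5*A)*36) = 3*(180*A) = 540*A)
198511 - m(c(23, 27)) = 198511 - 540*15 = 198511 - 1*8100 = 198511 - 8100 = 190411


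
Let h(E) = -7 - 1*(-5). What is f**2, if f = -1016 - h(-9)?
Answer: 1028196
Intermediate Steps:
h(E) = -2 (h(E) = -7 + 5 = -2)
f = -1014 (f = -1016 - 1*(-2) = -1016 + 2 = -1014)
f**2 = (-1014)**2 = 1028196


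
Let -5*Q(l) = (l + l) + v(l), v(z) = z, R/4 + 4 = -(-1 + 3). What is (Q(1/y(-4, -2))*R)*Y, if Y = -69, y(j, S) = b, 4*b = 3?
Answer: -6624/5 ≈ -1324.8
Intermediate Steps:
b = ¾ (b = (¼)*3 = ¾ ≈ 0.75000)
y(j, S) = ¾
R = -24 (R = -16 + 4*(-(-1 + 3)) = -16 + 4*(-1*2) = -16 + 4*(-2) = -16 - 8 = -24)
Q(l) = -3*l/5 (Q(l) = -((l + l) + l)/5 = -(2*l + l)/5 = -3*l/5)
(Q(1/y(-4, -2))*R)*Y = (-3/(5*¾)*(-24))*(-69) = (-3*4/(5*3)*(-24))*(-69) = (-⅗*4/3*(-24))*(-69) = -⅘*(-24)*(-69) = (96/5)*(-69) = -6624/5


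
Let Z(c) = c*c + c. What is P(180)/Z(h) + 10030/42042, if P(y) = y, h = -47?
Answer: 7313105/22723701 ≈ 0.32183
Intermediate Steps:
Z(c) = c + c**2 (Z(c) = c**2 + c = c + c**2)
P(180)/Z(h) + 10030/42042 = 180/((-47*(1 - 47))) + 10030/42042 = 180/((-47*(-46))) + 10030*(1/42042) = 180/2162 + 5015/21021 = 180*(1/2162) + 5015/21021 = 90/1081 + 5015/21021 = 7313105/22723701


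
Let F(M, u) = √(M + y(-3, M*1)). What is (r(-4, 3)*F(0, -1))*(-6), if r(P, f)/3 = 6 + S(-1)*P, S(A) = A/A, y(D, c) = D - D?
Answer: 0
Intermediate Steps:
y(D, c) = 0
F(M, u) = √M (F(M, u) = √(M + 0) = √M)
S(A) = 1
r(P, f) = 18 + 3*P (r(P, f) = 3*(6 + 1*P) = 3*(6 + P) = 18 + 3*P)
(r(-4, 3)*F(0, -1))*(-6) = ((18 + 3*(-4))*√0)*(-6) = ((18 - 12)*0)*(-6) = (6*0)*(-6) = 0*(-6) = 0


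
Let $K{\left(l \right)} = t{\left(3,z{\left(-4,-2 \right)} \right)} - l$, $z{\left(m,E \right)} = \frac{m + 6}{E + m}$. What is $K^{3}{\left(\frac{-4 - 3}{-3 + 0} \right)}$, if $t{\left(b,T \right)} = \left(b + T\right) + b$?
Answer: $\frac{1000}{27} \approx 37.037$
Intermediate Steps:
$z{\left(m,E \right)} = \frac{6 + m}{E + m}$
$t{\left(b,T \right)} = T + 2 b$ ($t{\left(b,T \right)} = \left(T + b\right) + b = T + 2 b$)
$K{\left(l \right)} = \frac{17}{3} - l$ ($K{\left(l \right)} = \left(\frac{6 - 4}{-2 - 4} + 2 \cdot 3\right) - l = \left(\frac{1}{-6} \cdot 2 + 6\right) - l = \left(\left(- \frac{1}{6}\right) 2 + 6\right) - l = \left(- \frac{1}{3} + 6\right) - l = \frac{17}{3} - l$)
$K^{3}{\left(\frac{-4 - 3}{-3 + 0} \right)} = \left(\frac{17}{3} - \frac{-4 - 3}{-3 + 0}\right)^{3} = \left(\frac{17}{3} - - \frac{7}{-3}\right)^{3} = \left(\frac{17}{3} - \left(-7\right) \left(- \frac{1}{3}\right)\right)^{3} = \left(\frac{17}{3} - \frac{7}{3}\right)^{3} = \left(\frac{10}{3}\right)^{3} = \frac{1000}{27}$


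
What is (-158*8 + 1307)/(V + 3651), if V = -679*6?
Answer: -43/423 ≈ -0.10165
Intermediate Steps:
V = -4074
(-158*8 + 1307)/(V + 3651) = (-158*8 + 1307)/(-4074 + 3651) = (-1264 + 1307)/(-423) = 43*(-1/423) = -43/423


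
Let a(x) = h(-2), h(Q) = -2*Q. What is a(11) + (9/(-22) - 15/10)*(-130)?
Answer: 2774/11 ≈ 252.18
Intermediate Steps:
a(x) = 4 (a(x) = -2*(-2) = 4)
a(11) + (9/(-22) - 15/10)*(-130) = 4 + (9/(-22) - 15/10)*(-130) = 4 + (9*(-1/22) - 15*1/10)*(-130) = 4 + (-9/22 - 3/2)*(-130) = 4 - 21/11*(-130) = 4 + 2730/11 = 2774/11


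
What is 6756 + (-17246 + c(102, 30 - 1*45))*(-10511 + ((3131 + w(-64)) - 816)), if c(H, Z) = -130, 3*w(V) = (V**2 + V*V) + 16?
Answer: 94879716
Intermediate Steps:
w(V) = 16/3 + 2*V**2/3 (w(V) = ((V**2 + V*V) + 16)/3 = ((V**2 + V**2) + 16)/3 = (2*V**2 + 16)/3 = (16 + 2*V**2)/3 = 16/3 + 2*V**2/3)
6756 + (-17246 + c(102, 30 - 1*45))*(-10511 + ((3131 + w(-64)) - 816)) = 6756 + (-17246 - 130)*(-10511 + ((3131 + (16/3 + (2/3)*(-64)**2)) - 816)) = 6756 - 17376*(-10511 + ((3131 + (16/3 + (2/3)*4096)) - 816)) = 6756 - 17376*(-10511 + ((3131 + (16/3 + 8192/3)) - 816)) = 6756 - 17376*(-10511 + ((3131 + 2736) - 816)) = 6756 - 17376*(-10511 + (5867 - 816)) = 6756 - 17376*(-10511 + 5051) = 6756 - 17376*(-5460) = 6756 + 94872960 = 94879716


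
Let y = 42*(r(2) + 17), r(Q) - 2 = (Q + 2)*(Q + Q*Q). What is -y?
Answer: -1806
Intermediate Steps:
r(Q) = 2 + (2 + Q)*(Q + Q**2) (r(Q) = 2 + (Q + 2)*(Q + Q*Q) = 2 + (2 + Q)*(Q + Q**2))
y = 1806 (y = 42*((2 + 2**3 + 2*2 + 3*2**2) + 17) = 42*((2 + 8 + 4 + 3*4) + 17) = 42*((2 + 8 + 4 + 12) + 17) = 42*(26 + 17) = 42*43 = 1806)
-y = -1*1806 = -1806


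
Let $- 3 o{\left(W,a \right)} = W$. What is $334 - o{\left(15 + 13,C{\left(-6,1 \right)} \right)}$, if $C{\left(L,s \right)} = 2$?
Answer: $\frac{1030}{3} \approx 343.33$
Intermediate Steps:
$o{\left(W,a \right)} = - \frac{W}{3}$
$334 - o{\left(15 + 13,C{\left(-6,1 \right)} \right)} = 334 - - \frac{15 + 13}{3} = 334 - \left(- \frac{1}{3}\right) 28 = 334 - - \frac{28}{3} = 334 + \frac{28}{3} = \frac{1030}{3}$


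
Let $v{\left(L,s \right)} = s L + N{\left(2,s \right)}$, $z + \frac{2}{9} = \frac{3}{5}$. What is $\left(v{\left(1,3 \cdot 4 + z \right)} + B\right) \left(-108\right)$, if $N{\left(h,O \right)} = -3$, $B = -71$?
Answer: $\frac{33276}{5} \approx 6655.2$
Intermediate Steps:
$z = \frac{17}{45}$ ($z = - \frac{2}{9} + \frac{3}{5} = \frac{17}{45} \approx 0.37778$)
$v{\left(L,s \right)} = -3 + L s$ ($v{\left(L,s \right)} = s L - 3 = L s - 3 = -3 + L s$)
$\left(v{\left(1,3 \cdot 4 + z \right)} + B\right) \left(-108\right) = \left(\left(-3 + 1 \left(3 \cdot 4 + \frac{17}{45}\right)\right) - 71\right) \left(-108\right) = \left(\left(-3 + 1 \left(12 + \frac{17}{45}\right)\right) - 71\right) \left(-108\right) = \left(\left(-3 + 1 \cdot \frac{557}{45}\right) - 71\right) \left(-108\right) = \left(\left(-3 + \frac{557}{45}\right) - 71\right) \left(-108\right) = \left(\frac{422}{45} - 71\right) \left(-108\right) = \left(- \frac{2773}{45}\right) \left(-108\right) = \frac{33276}{5}$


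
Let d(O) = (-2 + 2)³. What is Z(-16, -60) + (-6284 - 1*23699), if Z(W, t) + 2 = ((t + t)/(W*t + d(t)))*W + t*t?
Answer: -26383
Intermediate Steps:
d(O) = 0 (d(O) = 0³ = 0)
Z(W, t) = t² (Z(W, t) = -2 + (((t + t)/(W*t + 0))*W + t*t) = -2 + (((2*t)/((W*t)))*W + t²) = -2 + (((2*t)*(1/(W*t)))*W + t²) = -2 + ((2/W)*W + t²) = -2 + (2 + t²) = t²)
Z(-16, -60) + (-6284 - 1*23699) = (-60)² + (-6284 - 1*23699) = 3600 + (-6284 - 23699) = 3600 - 29983 = -26383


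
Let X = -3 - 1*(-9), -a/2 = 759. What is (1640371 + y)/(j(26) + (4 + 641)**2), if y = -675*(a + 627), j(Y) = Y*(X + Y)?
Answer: 72316/13447 ≈ 5.3779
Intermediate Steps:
a = -1518 (a = -2*759 = -1518)
X = 6 (X = -3 + 9 = 6)
j(Y) = Y*(6 + Y)
y = 601425 (y = -675*(-1518 + 627) = -675*(-891) = 601425)
(1640371 + y)/(j(26) + (4 + 641)**2) = (1640371 + 601425)/(26*(6 + 26) + (4 + 641)**2) = 2241796/(26*32 + 645**2) = 2241796/(832 + 416025) = 2241796/416857 = 2241796*(1/416857) = 72316/13447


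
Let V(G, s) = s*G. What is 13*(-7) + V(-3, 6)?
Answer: -109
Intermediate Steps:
V(G, s) = G*s
13*(-7) + V(-3, 6) = 13*(-7) - 3*6 = -91 - 18 = -109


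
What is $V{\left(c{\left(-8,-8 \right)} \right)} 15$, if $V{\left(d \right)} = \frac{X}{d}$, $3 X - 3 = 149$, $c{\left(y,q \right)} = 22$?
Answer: $\frac{380}{11} \approx 34.545$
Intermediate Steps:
$X = \frac{152}{3}$ ($X = 1 + \frac{1}{3} \cdot 149 = 1 + \frac{149}{3} = \frac{152}{3} \approx 50.667$)
$V{\left(d \right)} = \frac{152}{3 d}$
$V{\left(c{\left(-8,-8 \right)} \right)} 15 = \frac{152}{3 \cdot 22} \cdot 15 = \frac{152}{3} \cdot \frac{1}{22} \cdot 15 = \frac{76}{33} \cdot 15 = \frac{380}{11}$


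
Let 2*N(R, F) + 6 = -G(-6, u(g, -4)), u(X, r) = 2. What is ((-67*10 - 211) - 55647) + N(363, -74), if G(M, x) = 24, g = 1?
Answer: -56543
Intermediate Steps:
N(R, F) = -15 (N(R, F) = -3 + (-1*24)/2 = -3 + (1/2)*(-24) = -3 - 12 = -15)
((-67*10 - 211) - 55647) + N(363, -74) = ((-67*10 - 211) - 55647) - 15 = ((-670 - 211) - 55647) - 15 = (-881 - 55647) - 15 = -56528 - 15 = -56543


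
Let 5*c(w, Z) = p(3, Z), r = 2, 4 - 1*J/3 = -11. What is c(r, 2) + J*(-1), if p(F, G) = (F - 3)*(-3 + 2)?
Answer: -45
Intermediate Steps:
J = 45 (J = 12 - 3*(-11) = 12 + 33 = 45)
p(F, G) = 3 - F (p(F, G) = (-3 + F)*(-1) = 3 - F)
c(w, Z) = 0 (c(w, Z) = (3 - 1*3)/5 = (3 - 3)/5 = (⅕)*0 = 0)
c(r, 2) + J*(-1) = 0 + 45*(-1) = 0 - 45 = -45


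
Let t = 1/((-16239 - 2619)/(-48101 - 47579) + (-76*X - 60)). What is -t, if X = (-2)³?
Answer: -47840/26225749 ≈ -0.0018242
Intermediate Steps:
X = -8
t = 47840/26225749 (t = 1/((-16239 - 2619)/(-48101 - 47579) + (-76*(-8) - 60)) = 1/(-18858/(-95680) + (608 - 60)) = 1/(-18858*(-1/95680) + 548) = 1/(9429/47840 + 548) = 1/(26225749/47840) = 47840/26225749 ≈ 0.0018242)
-t = -1*47840/26225749 = -47840/26225749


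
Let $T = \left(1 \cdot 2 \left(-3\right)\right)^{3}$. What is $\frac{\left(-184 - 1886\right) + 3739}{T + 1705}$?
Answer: $\frac{1669}{1489} \approx 1.1209$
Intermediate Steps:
$T = -216$ ($T = \left(2 \left(-3\right)\right)^{3} = \left(-6\right)^{3} = -216$)
$\frac{\left(-184 - 1886\right) + 3739}{T + 1705} = \frac{\left(-184 - 1886\right) + 3739}{-216 + 1705} = \frac{-2070 + 3739}{1489} = 1669 \cdot \frac{1}{1489} = \frac{1669}{1489}$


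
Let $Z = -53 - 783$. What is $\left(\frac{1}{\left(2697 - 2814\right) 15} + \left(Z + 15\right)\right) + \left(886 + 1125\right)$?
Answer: $\frac{2088449}{1755} \approx 1190.0$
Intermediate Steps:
$Z = -836$
$\left(\frac{1}{\left(2697 - 2814\right) 15} + \left(Z + 15\right)\right) + \left(886 + 1125\right) = \left(\frac{1}{\left(2697 - 2814\right) 15} + \left(-836 + 15\right)\right) + \left(886 + 1125\right) = \left(\frac{1}{-117} \cdot \frac{1}{15} - 821\right) + 2011 = \left(\left(- \frac{1}{117}\right) \frac{1}{15} - 821\right) + 2011 = \left(- \frac{1}{1755} - 821\right) + 2011 = - \frac{1440856}{1755} + 2011 = \frac{2088449}{1755}$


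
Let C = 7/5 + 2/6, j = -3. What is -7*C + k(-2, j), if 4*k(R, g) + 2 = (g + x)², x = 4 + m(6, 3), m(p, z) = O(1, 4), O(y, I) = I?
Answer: -383/60 ≈ -6.3833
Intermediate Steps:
m(p, z) = 4
x = 8 (x = 4 + 4 = 8)
k(R, g) = -½ + (8 + g)²/4 (k(R, g) = -½ + (g + 8)²/4 = -½ + (8 + g)²/4)
C = 26/15 (C = 7*(⅕) + 2*(⅙) = 7/5 + ⅓ = 26/15 ≈ 1.7333)
-7*C + k(-2, j) = -7*26/15 + (-½ + (8 - 3)²/4) = -182/15 + (-½ + (¼)*5²) = -182/15 + (-½ + (¼)*25) = -182/15 + (-½ + 25/4) = -182/15 + 23/4 = -383/60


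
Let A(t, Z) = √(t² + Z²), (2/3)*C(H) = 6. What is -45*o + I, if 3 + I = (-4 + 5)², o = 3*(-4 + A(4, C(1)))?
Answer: 538 - 135*√97 ≈ -791.60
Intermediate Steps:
C(H) = 9 (C(H) = (3/2)*6 = 9)
A(t, Z) = √(Z² + t²)
o = -12 + 3*√97 (o = 3*(-4 + √(9² + 4²)) = 3*(-4 + √(81 + 16)) = 3*(-4 + √97) = -12 + 3*√97 ≈ 17.547)
I = -2 (I = -3 + (-4 + 5)² = -3 + 1² = -3 + 1 = -2)
-45*o + I = -45*(-12 + 3*√97) - 2 = (540 - 135*√97) - 2 = 538 - 135*√97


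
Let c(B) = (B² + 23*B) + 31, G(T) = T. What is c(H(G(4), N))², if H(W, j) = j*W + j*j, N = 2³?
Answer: 131217025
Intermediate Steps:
N = 8
H(W, j) = j² + W*j (H(W, j) = W*j + j² = j² + W*j)
c(B) = 31 + B² + 23*B
c(H(G(4), N))² = (31 + (8*(4 + 8))² + 23*(8*(4 + 8)))² = (31 + (8*12)² + 23*(8*12))² = (31 + 96² + 23*96)² = (31 + 9216 + 2208)² = 11455² = 131217025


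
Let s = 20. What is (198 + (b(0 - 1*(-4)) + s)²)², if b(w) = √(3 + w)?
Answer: 377225 + 48400*√7 ≈ 5.0528e+5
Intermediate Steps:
(198 + (b(0 - 1*(-4)) + s)²)² = (198 + (√(3 + (0 - 1*(-4))) + 20)²)² = (198 + (√(3 + (0 + 4)) + 20)²)² = (198 + (√(3 + 4) + 20)²)² = (198 + (√7 + 20)²)² = (198 + (20 + √7)²)²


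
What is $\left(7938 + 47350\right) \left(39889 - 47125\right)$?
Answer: $-400063968$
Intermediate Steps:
$\left(7938 + 47350\right) \left(39889 - 47125\right) = 55288 \left(-7236\right) = -400063968$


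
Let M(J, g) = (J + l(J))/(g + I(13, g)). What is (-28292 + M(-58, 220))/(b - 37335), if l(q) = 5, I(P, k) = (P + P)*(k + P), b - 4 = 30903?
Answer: 177617229/40354984 ≈ 4.4014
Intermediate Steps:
b = 30907 (b = 4 + 30903 = 30907)
I(P, k) = 2*P*(P + k) (I(P, k) = (2*P)*(P + k) = 2*P*(P + k))
M(J, g) = (5 + J)/(338 + 27*g) (M(J, g) = (J + 5)/(g + 2*13*(13 + g)) = (5 + J)/(g + (338 + 26*g)) = (5 + J)/(338 + 27*g))
(-28292 + M(-58, 220))/(b - 37335) = (-28292 + (5 - 58)/(338 + 27*220))/(30907 - 37335) = (-28292 - 53/(338 + 5940))/(-6428) = (-28292 - 53/6278)*(-1/6428) = -177617229/6278*(-1/6428) = 177617229/40354984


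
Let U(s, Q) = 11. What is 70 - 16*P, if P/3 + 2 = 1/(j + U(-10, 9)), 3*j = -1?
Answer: 323/2 ≈ 161.50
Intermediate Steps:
j = -⅓ (j = (⅓)*(-1) = -⅓ ≈ -0.33333)
P = -183/32 (P = -6 + 3/(-⅓ + 11) = -6 + 3/(32/3) = -6 + 3*(3/32) = -6 + 9/32 = -183/32 ≈ -5.7188)
70 - 16*P = 70 - 16*(-183/32) = 70 + 183/2 = 323/2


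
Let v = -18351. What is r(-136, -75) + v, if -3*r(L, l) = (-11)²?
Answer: -55174/3 ≈ -18391.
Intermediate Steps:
r(L, l) = -121/3 (r(L, l) = -⅓*(-11)² = -⅓*121 = -121/3)
r(-136, -75) + v = -121/3 - 18351 = -55174/3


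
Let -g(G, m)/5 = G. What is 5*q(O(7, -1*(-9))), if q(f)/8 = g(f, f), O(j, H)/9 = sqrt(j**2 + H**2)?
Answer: -1800*sqrt(130) ≈ -20523.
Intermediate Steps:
O(j, H) = 9*sqrt(H**2 + j**2) (O(j, H) = 9*sqrt(j**2 + H**2) = 9*sqrt(H**2 + j**2))
g(G, m) = -5*G
q(f) = -40*f (q(f) = 8*(-5*f) = -40*f)
5*q(O(7, -1*(-9))) = 5*(-360*sqrt((-1*(-9))**2 + 7**2)) = 5*(-360*sqrt(9**2 + 49)) = 5*(-360*sqrt(81 + 49)) = 5*(-360*sqrt(130)) = -1800*sqrt(130)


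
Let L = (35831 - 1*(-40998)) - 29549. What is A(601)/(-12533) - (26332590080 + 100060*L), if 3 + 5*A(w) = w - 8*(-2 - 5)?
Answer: -1946589645435854/62665 ≈ -3.1063e+10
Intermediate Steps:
A(w) = 53/5 + w/5 (A(w) = -⅗ + (w - 8*(-2 - 5))/5 = -⅗ + (w - 8*(-7))/5 = -⅗ + (w + 56)/5 = -⅗ + (56 + w)/5 = -⅗ + (56/5 + w/5) = 53/5 + w/5)
L = 47280 (L = (35831 + 40998) - 29549 = 76829 - 29549 = 47280)
A(601)/(-12533) - (26332590080 + 100060*L) = (53/5 + (⅕)*601)/(-12533) - 100060/(1/(263168 + 47280)) = (53/5 + 601/5)*(-1/12533) - 100060/(1/310448) = (654/5)*(-1/12533) - 100060/1/310448 = -654/62665 - 100060*310448 = -654/62665 - 31063426880 = -1946589645435854/62665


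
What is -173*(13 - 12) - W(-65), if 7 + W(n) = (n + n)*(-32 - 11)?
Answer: -5756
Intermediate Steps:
W(n) = -7 - 86*n (W(n) = -7 + (n + n)*(-32 - 11) = -7 + (2*n)*(-43) = -7 - 86*n)
-173*(13 - 12) - W(-65) = -173*(13 - 12) - (-7 - 86*(-65)) = -173*1 - (-7 + 5590) = -173 - 1*5583 = -173 - 5583 = -5756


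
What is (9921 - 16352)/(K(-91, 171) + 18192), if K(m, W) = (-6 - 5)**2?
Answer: -6431/18313 ≈ -0.35117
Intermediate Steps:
K(m, W) = 121 (K(m, W) = (-11)**2 = 121)
(9921 - 16352)/(K(-91, 171) + 18192) = (9921 - 16352)/(121 + 18192) = -6431/18313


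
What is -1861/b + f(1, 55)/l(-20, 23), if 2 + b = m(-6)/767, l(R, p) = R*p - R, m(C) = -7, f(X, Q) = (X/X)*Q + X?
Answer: 78495498/84755 ≈ 926.15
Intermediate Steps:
f(X, Q) = Q + X (f(X, Q) = 1*Q + X = Q + X)
l(R, p) = -R + R*p
b = -1541/767 (b = -2 - 7/767 = -1541/767 ≈ -2.0091)
-1861/b + f(1, 55)/l(-20, 23) = -1861/(-1541/767) + (55 + 1)/((-20*(-1 + 23))) = -1861*(-767/1541) + 56/((-20*22)) = 1427387/1541 + 56/(-440) = 1427387/1541 + 56*(-1/440) = 1427387/1541 - 7/55 = 78495498/84755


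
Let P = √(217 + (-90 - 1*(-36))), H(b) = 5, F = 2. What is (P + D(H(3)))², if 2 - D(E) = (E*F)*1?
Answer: (8 - √163)² ≈ 22.726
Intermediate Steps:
D(E) = 2 - 2*E (D(E) = 2 - E*2 = 2 - 2*E)
P = √163 (P = √(217 + (-90 + 36)) = √(217 - 54) = √163 ≈ 12.767)
(P + D(H(3)))² = (√163 + (2 - 2*5))² = (√163 + (2 - 10))² = (√163 - 8)² = (-8 + √163)²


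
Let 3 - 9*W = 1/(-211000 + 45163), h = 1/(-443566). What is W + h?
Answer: 220677915259/662036892678 ≈ 0.33333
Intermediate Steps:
h = -1/443566 ≈ -2.2545e-6
W = 497512/1492533 (W = ⅓ - 1/(9*(-211000 + 45163)) = ⅓ - ⅑/(-165837) = ⅓ - ⅑*(-1/165837) = ⅓ + 1/1492533 = 497512/1492533 ≈ 0.33333)
W + h = 497512/1492533 - 1/443566 = 220677915259/662036892678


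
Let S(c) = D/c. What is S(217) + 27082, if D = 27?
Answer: 5876821/217 ≈ 27082.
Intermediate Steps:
S(c) = 27/c
S(217) + 27082 = 27/217 + 27082 = 5876821/217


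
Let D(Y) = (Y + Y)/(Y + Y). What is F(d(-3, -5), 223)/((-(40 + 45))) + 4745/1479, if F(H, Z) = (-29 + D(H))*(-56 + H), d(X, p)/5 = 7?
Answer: -27431/7395 ≈ -3.7094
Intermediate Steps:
d(X, p) = 35 (d(X, p) = 5*7 = 35)
D(Y) = 1 (D(Y) = (2*Y)/((2*Y)) = (2*Y)*(1/(2*Y)) = 1)
F(H, Z) = 1568 - 28*H (F(H, Z) = (-29 + 1)*(-56 + H) = -28*(-56 + H) = 1568 - 28*H)
F(d(-3, -5), 223)/((-(40 + 45))) + 4745/1479 = (1568 - 28*35)/((-(40 + 45))) + 4745/1479 = (1568 - 980)/((-1*85)) + 4745*(1/1479) = 588/(-85) + 4745/1479 = 588*(-1/85) + 4745/1479 = -588/85 + 4745/1479 = -27431/7395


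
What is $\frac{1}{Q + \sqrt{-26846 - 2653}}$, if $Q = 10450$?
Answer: $\frac{10450}{109231999} - \frac{i \sqrt{29499}}{109231999} \approx 9.5668 \cdot 10^{-5} - 1.5724 \cdot 10^{-6} i$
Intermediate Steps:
$\frac{1}{Q + \sqrt{-26846 - 2653}} = \frac{1}{10450 + \sqrt{-26846 - 2653}} = \frac{1}{10450 + \sqrt{-29499}} = \frac{1}{10450 + i \sqrt{29499}}$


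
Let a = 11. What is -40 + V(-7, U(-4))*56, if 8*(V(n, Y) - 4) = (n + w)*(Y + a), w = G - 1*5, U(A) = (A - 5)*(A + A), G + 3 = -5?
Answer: -11436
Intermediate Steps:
G = -8 (G = -3 - 5 = -8)
U(A) = 2*A*(-5 + A) (U(A) = (-5 + A)*(2*A) = 2*A*(-5 + A))
w = -13 (w = -8 - 1*5 = -8 - 5 = -13)
V(n, Y) = 4 + (-13 + n)*(11 + Y)/8 (V(n, Y) = 4 + ((n - 13)*(Y + 11))/8 = 4 + ((-13 + n)*(11 + Y))/8 = 4 + (-13 + n)*(11 + Y)/8)
-40 + V(-7, U(-4))*56 = -40 + (-111/8 - 13*(-4)*(-5 - 4)/4 + (11/8)*(-7) + (⅛)*(2*(-4)*(-5 - 4))*(-7))*56 = -40 + (-111/8 - 13*(-4)*(-9)/4 - 77/8 + (⅛)*(2*(-4)*(-9))*(-7))*56 = -40 + (-111/8 - 13/8*72 - 77/8 + (⅛)*72*(-7))*56 = -40 + (-111/8 - 117 - 77/8 - 63)*56 = -40 - 407/2*56 = -40 - 11396 = -11436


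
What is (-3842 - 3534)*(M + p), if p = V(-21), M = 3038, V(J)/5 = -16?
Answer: -21818208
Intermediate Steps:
V(J) = -80 (V(J) = 5*(-16) = -80)
p = -80
(-3842 - 3534)*(M + p) = (-3842 - 3534)*(3038 - 80) = -7376*2958 = -21818208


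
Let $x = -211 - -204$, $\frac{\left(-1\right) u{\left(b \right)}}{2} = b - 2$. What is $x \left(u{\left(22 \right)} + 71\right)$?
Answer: $-217$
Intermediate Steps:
$u{\left(b \right)} = 4 - 2 b$ ($u{\left(b \right)} = - 2 \left(b - 2\right) = - 2 \left(-2 + b\right) = 4 - 2 b$)
$x = -7$ ($x = -211 + 204 = -7$)
$x \left(u{\left(22 \right)} + 71\right) = - 7 \left(\left(4 - 44\right) + 71\right) = - 7 \left(-40 + 71\right) = \left(-7\right) 31 = -217$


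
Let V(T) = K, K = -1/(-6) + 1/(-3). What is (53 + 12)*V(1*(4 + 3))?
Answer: -65/6 ≈ -10.833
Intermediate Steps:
K = -⅙ (K = -1*(-⅙) + 1*(-⅓) = ⅙ - ⅓ = -⅙ ≈ -0.16667)
V(T) = -⅙
(53 + 12)*V(1*(4 + 3)) = (53 + 12)*(-⅙) = 65*(-⅙) = -65/6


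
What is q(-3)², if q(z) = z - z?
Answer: 0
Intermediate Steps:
q(z) = 0
q(-3)² = 0² = 0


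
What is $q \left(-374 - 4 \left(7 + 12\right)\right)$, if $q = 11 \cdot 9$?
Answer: $-44550$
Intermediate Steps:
$q = 99$
$q \left(-374 - 4 \left(7 + 12\right)\right) = 99 \left(-374 - 4 \left(7 + 12\right)\right) = 99 \left(-374 - 76\right) = 99 \left(-450\right) = -44550$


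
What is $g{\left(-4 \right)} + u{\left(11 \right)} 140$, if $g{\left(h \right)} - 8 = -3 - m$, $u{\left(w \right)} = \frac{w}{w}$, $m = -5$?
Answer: $150$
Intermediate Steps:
$u{\left(w \right)} = 1$
$g{\left(h \right)} = 10$ ($g{\left(h \right)} = 8 - -2 = 8 + \left(-3 + 5\right) = 8 + 2 = 10$)
$g{\left(-4 \right)} + u{\left(11 \right)} 140 = 10 + 1 \cdot 140 = 10 + 140 = 150$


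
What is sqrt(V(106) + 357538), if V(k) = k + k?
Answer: 15*sqrt(1590) ≈ 598.12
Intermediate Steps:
V(k) = 2*k
sqrt(V(106) + 357538) = sqrt(2*106 + 357538) = sqrt(212 + 357538) = sqrt(357750) = 15*sqrt(1590)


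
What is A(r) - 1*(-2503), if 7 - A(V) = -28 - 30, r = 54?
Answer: 2568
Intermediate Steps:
A(V) = 65 (A(V) = 7 - (-28 - 30) = 7 - 1*(-58) = 7 + 58 = 65)
A(r) - 1*(-2503) = 65 - 1*(-2503) = 65 + 2503 = 2568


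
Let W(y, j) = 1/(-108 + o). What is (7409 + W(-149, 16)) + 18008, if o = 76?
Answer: 813343/32 ≈ 25417.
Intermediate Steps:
W(y, j) = -1/32 (W(y, j) = 1/(-108 + 76) = 1/(-32) = -1/32)
(7409 + W(-149, 16)) + 18008 = (7409 - 1/32) + 18008 = 237087/32 + 18008 = 813343/32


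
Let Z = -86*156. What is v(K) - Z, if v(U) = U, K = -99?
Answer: 13317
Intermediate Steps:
Z = -13416
v(K) - Z = -99 - 1*(-13416) = -99 + 13416 = 13317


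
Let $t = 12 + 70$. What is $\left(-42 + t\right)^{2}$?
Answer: $1600$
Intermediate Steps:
$t = 82$
$\left(-42 + t\right)^{2} = \left(-42 + 82\right)^{2} = 40^{2} = 1600$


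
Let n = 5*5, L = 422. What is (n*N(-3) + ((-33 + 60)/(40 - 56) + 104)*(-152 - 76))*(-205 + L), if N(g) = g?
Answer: -20313153/4 ≈ -5.0783e+6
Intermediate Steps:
n = 25
(n*N(-3) + ((-33 + 60)/(40 - 56) + 104)*(-152 - 76))*(-205 + L) = (25*(-3) + ((-33 + 60)/(40 - 56) + 104)*(-152 - 76))*(-205 + 422) = (-75 + (27/(-16) + 104)*(-228))*217 = (-75 + (27*(-1/16) + 104)*(-228))*217 = (-75 + (-27/16 + 104)*(-228))*217 = (-75 + (1637/16)*(-228))*217 = (-75 - 93309/4)*217 = -93609/4*217 = -20313153/4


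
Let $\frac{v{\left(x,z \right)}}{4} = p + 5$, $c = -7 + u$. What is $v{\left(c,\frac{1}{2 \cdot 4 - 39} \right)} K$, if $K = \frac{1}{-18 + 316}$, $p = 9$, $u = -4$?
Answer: $\frac{28}{149} \approx 0.18792$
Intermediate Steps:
$c = -11$ ($c = -7 - 4 = -11$)
$v{\left(x,z \right)} = 56$ ($v{\left(x,z \right)} = 4 \left(9 + 5\right) = 4 \cdot 14 = 56$)
$K = \frac{1}{298} \approx 0.0033557$
$v{\left(c,\frac{1}{2 \cdot 4 - 39} \right)} K = 56 \cdot \frac{1}{298} = \frac{28}{149}$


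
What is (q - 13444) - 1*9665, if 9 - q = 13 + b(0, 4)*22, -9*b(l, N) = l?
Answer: -23113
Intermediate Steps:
b(l, N) = -l/9
q = -4 (q = 9 - (13 - 1/9*0*22) = 9 - (13 + 0*22) = 9 - (13 + 0) = 9 - 1*13 = 9 - 13 = -4)
(q - 13444) - 1*9665 = (-4 - 13444) - 1*9665 = -13448 - 9665 = -23113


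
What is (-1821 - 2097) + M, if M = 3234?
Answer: -684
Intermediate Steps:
(-1821 - 2097) + M = (-1821 - 2097) + 3234 = -3918 + 3234 = -684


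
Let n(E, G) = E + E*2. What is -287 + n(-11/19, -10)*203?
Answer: -12152/19 ≈ -639.58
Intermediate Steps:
n(E, G) = 3*E (n(E, G) = E + 2*E = 3*E)
-287 + n(-11/19, -10)*203 = -287 + (3*(-11/19))*203 = -287 - 33/19*203 = -287 - 6699/19 = -12152/19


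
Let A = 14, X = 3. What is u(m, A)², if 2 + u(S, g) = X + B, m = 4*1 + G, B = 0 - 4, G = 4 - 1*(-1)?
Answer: 9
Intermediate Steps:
G = 5 (G = 4 + 1 = 5)
B = -4
m = 9 (m = 4*1 + 5 = 4 + 5 = 9)
u(S, g) = -3 (u(S, g) = -2 + (3 - 4) = -2 - 1 = -3)
u(m, A)² = (-3)² = 9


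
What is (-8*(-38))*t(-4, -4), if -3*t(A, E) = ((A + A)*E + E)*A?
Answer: 34048/3 ≈ 11349.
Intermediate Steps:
t(A, E) = -A*(E + 2*A*E)/3 (t(A, E) = -((A + A)*E + E)*A/3 = -((2*A)*E + E)*A/3 = -(2*A*E + E)*A/3 = -(E + 2*A*E)*A/3 = -A*(E + 2*A*E)/3)
(-8*(-38))*t(-4, -4) = (-8*(-38))*(-⅓*(-4)*(-4)*(1 + 2*(-4))) = 304*(-⅓*(-4)*(-4)*(1 - 8)) = 304*(-⅓*(-4)*(-4)*(-7)) = 304*(112/3) = 34048/3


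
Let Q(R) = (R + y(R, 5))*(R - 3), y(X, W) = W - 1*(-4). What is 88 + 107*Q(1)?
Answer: -2052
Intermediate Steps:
y(X, W) = 4 + W (y(X, W) = W + 4 = 4 + W)
Q(R) = (-3 + R)*(9 + R) (Q(R) = (R + (4 + 5))*(R - 3) = (R + 9)*(-3 + R) = (9 + R)*(-3 + R) = (-3 + R)*(9 + R))
88 + 107*Q(1) = 88 + 107*(-27 + 1² + 6*1) = 88 + 107*(-27 + 1 + 6) = 88 + 107*(-20) = 88 - 2140 = -2052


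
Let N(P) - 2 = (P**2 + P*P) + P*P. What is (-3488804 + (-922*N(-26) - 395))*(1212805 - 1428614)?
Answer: 1156921619931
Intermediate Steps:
N(P) = 2 + 3*P**2 (N(P) = 2 + ((P**2 + P*P) + P*P) = 2 + ((P**2 + P**2) + P**2) = 2 + (2*P**2 + P**2) = 2 + 3*P**2)
(-3488804 + (-922*N(-26) - 395))*(1212805 - 1428614) = (-3488804 + (-922*(2 + 3*(-26)**2) - 395))*(1212805 - 1428614) = (-3488804 + (-922*(2 + 3*676) - 395))*(-215809) = (-3488804 + (-922*(2 + 2028) - 395))*(-215809) = (-3488804 + (-922*2030 - 395))*(-215809) = (-3488804 + (-1871660 - 395))*(-215809) = (-3488804 - 1872055)*(-215809) = -5360859*(-215809) = 1156921619931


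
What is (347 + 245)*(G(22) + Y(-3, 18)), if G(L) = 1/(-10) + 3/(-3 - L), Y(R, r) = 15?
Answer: 218744/25 ≈ 8749.8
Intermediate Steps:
G(L) = -⅒ + 3/(-3 - L) (G(L) = 1*(-⅒) + 3/(-3 - L) = -⅒ + 3/(-3 - L))
(347 + 245)*(G(22) + Y(-3, 18)) = (347 + 245)*((-33 - 1*22)/(10*(3 + 22)) + 15) = 592*((⅒)*(-33 - 22)/25 + 15) = 592*((⅒)*(1/25)*(-55) + 15) = 592*(-11/50 + 15) = 592*(739/50) = 218744/25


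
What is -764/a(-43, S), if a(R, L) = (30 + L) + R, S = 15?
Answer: -382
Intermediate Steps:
a(R, L) = 30 + L + R
-764/a(-43, S) = -764/(30 + 15 - 43) = -764/2 = -764*½ = -382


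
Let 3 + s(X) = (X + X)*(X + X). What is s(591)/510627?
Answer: 465707/170209 ≈ 2.7361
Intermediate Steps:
s(X) = -3 + 4*X² (s(X) = -3 + (X + X)*(X + X) = -3 + (2*X)*(2*X) = -3 + 4*X²)
s(591)/510627 = (-3 + 4*591²)/510627 = (-3 + 4*349281)*(1/510627) = (-3 + 1397124)*(1/510627) = 1397121*(1/510627) = 465707/170209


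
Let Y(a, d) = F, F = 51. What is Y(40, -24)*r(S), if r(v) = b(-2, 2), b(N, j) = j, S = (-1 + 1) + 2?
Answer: 102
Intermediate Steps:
Y(a, d) = 51
S = 2 (S = 0 + 2 = 2)
r(v) = 2
Y(40, -24)*r(S) = 51*2 = 102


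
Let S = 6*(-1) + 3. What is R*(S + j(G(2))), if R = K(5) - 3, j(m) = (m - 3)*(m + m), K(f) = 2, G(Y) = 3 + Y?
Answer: -17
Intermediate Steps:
j(m) = 2*m*(-3 + m) (j(m) = (-3 + m)*(2*m) = 2*m*(-3 + m))
R = -1 (R = 2 - 3 = -1)
S = -3 (S = -6 + 3 = -3)
R*(S + j(G(2))) = -(-3 + 2*(3 + 2)*(-3 + (3 + 2))) = -(-3 + 2*5*(-3 + 5)) = -(-3 + 2*5*2) = -(-3 + 20) = -1*17 = -17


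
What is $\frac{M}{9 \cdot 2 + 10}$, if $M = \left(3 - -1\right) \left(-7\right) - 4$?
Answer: $- \frac{8}{7} \approx -1.1429$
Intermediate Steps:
$M = -32$ ($M = \left(3 + 1\right) \left(-7\right) - 4 = 4 \left(-7\right) - 4 = -28 - 4 = -32$)
$\frac{M}{9 \cdot 2 + 10} = - \frac{32}{9 \cdot 2 + 10} = - \frac{32}{18 + 10} = - \frac{32}{28} = \left(-32\right) \frac{1}{28} = - \frac{8}{7}$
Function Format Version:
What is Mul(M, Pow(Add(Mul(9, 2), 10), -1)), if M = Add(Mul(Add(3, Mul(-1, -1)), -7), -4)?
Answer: Rational(-8, 7) ≈ -1.1429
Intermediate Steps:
M = -32 (M = Add(Mul(Add(3, 1), -7), -4) = Add(Mul(4, -7), -4) = Add(-28, -4) = -32)
Mul(M, Pow(Add(Mul(9, 2), 10), -1)) = Mul(-32, Pow(Add(Mul(9, 2), 10), -1)) = Mul(-32, Pow(Add(18, 10), -1)) = Mul(-32, Pow(28, -1)) = Mul(-32, Rational(1, 28)) = Rational(-8, 7)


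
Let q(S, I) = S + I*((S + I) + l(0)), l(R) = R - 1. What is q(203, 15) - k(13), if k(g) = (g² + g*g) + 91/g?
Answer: 3113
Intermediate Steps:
l(R) = -1 + R
k(g) = 2*g² + 91/g (k(g) = (g² + g²) + 91/g = 2*g² + 91/g)
q(S, I) = S + I*(-1 + I + S) (q(S, I) = S + I*((S + I) + (-1 + 0)) = S + I*((I + S) - 1) = S + I*(-1 + I + S))
q(203, 15) - k(13) = (203 + 15² - 1*15 + 15*203) - (91 + 2*13³)/13 = (203 + 225 - 15 + 3045) - (91 + 2*2197)/13 = 3458 - (91 + 4394)/13 = 3458 - 4485/13 = 3458 - 1*345 = 3458 - 345 = 3113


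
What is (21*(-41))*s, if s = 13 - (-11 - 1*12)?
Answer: -30996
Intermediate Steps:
s = 36 (s = 13 - (-11 - 12) = 13 - 1*(-23) = 13 + 23 = 36)
(21*(-41))*s = (21*(-41))*36 = -861*36 = -30996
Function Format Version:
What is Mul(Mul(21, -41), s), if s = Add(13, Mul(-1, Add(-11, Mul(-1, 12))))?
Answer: -30996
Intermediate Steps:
s = 36 (s = Add(13, Mul(-1, Add(-11, -12))) = Add(13, Mul(-1, -23)) = Add(13, 23) = 36)
Mul(Mul(21, -41), s) = Mul(Mul(21, -41), 36) = Mul(-861, 36) = -30996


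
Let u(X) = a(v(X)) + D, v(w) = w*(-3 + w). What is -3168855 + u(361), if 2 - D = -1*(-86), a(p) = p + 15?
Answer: -3039686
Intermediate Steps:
a(p) = 15 + p
D = -84 (D = 2 - (-1)*(-86) = 2 - 1*86 = 2 - 86 = -84)
u(X) = -69 + X*(-3 + X) (u(X) = (15 + X*(-3 + X)) - 84 = -69 + X*(-3 + X))
-3168855 + u(361) = -3168855 + (-69 + 361*(-3 + 361)) = -3168855 + (-69 + 361*358) = -3168855 + (-69 + 129238) = -3168855 + 129169 = -3039686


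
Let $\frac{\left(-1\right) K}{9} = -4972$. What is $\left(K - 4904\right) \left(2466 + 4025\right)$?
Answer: $258627404$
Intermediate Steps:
$K = 44748$ ($K = \left(-9\right) \left(-4972\right) = 44748$)
$\left(K - 4904\right) \left(2466 + 4025\right) = \left(44748 - 4904\right) \left(2466 + 4025\right) = 39844 \cdot 6491 = 258627404$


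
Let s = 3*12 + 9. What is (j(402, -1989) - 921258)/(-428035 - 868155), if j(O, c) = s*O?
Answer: 64512/92585 ≈ 0.69679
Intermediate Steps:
s = 45 (s = 36 + 9 = 45)
j(O, c) = 45*O
(j(402, -1989) - 921258)/(-428035 - 868155) = (45*402 - 921258)/(-428035 - 868155) = (18090 - 921258)/(-1296190) = -903168*(-1/1296190) = 64512/92585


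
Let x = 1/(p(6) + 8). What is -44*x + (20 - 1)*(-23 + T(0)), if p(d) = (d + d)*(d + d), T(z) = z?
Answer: -16617/38 ≈ -437.29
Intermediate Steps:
p(d) = 4*d² (p(d) = (2*d)*(2*d) = 4*d²)
x = 1/152 (x = 1/(4*6² + 8) = 1/(4*36 + 8) = 1/(144 + 8) = 1/152 ≈ 0.0065789)
-44*x + (20 - 1)*(-23 + T(0)) = -44*1/152 + (20 - 1)*(-23 + 0) = -11/38 + 19*(-23) = -11/38 - 437 = -16617/38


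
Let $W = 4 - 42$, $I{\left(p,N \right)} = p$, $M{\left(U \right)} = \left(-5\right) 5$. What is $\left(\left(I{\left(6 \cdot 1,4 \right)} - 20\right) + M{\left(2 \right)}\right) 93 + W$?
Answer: $-3665$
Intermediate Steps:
$M{\left(U \right)} = -25$
$W = -38$ ($W = 4 - 42 = -38$)
$\left(\left(I{\left(6 \cdot 1,4 \right)} - 20\right) + M{\left(2 \right)}\right) 93 + W = \left(\left(6 \cdot 1 - 20\right) - 25\right) 93 - 38 = \left(\left(6 - 20\right) - 25\right) 93 - 38 = \left(-14 - 25\right) 93 - 38 = \left(-39\right) 93 - 38 = -3627 - 38 = -3665$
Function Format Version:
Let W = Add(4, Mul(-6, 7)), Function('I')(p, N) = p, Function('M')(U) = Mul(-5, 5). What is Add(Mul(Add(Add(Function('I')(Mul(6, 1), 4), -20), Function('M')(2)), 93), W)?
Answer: -3665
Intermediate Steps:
Function('M')(U) = -25
W = -38 (W = Add(4, -42) = -38)
Add(Mul(Add(Add(Function('I')(Mul(6, 1), 4), -20), Function('M')(2)), 93), W) = Add(Mul(Add(Add(Mul(6, 1), -20), -25), 93), -38) = Add(Mul(Add(Add(6, -20), -25), 93), -38) = Add(Mul(Add(-14, -25), 93), -38) = Add(Mul(-39, 93), -38) = Add(-3627, -38) = -3665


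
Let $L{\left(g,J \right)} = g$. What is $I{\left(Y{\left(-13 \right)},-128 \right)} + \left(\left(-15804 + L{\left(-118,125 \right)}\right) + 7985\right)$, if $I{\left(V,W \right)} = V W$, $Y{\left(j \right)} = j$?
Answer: $-6273$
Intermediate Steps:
$I{\left(Y{\left(-13 \right)},-128 \right)} + \left(\left(-15804 + L{\left(-118,125 \right)}\right) + 7985\right) = \left(-13\right) \left(-128\right) + \left(\left(-15804 - 118\right) + 7985\right) = 1664 + \left(-15922 + 7985\right) = 1664 - 7937 = -6273$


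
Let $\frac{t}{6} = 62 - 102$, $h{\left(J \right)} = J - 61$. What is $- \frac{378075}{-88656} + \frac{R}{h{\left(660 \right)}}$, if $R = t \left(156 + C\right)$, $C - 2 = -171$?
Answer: $\frac{167691215}{17701648} \approx 9.4732$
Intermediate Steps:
$C = -169$ ($C = 2 - 171 = -169$)
$h{\left(J \right)} = -61 + J$
$t = -240$ ($t = 6 \left(62 - 102\right) = 6 \left(-40\right) = -240$)
$R = 3120$ ($R = - 240 \left(156 - 169\right) = \left(-240\right) \left(-13\right) = 3120$)
$- \frac{378075}{-88656} + \frac{R}{h{\left(660 \right)}} = - \frac{378075}{-88656} + \frac{3120}{-61 + 660} = \left(-378075\right) \left(- \frac{1}{88656}\right) + \frac{3120}{599} = \frac{126025}{29552} + 3120 \cdot \frac{1}{599} = \frac{126025}{29552} + \frac{3120}{599} = \frac{167691215}{17701648}$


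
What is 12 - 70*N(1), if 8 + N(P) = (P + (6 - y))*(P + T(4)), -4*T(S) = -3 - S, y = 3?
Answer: -198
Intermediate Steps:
T(S) = ¾ + S/4 (T(S) = -(-3 - S)/4 = ¾ + S/4)
N(P) = -8 + (3 + P)*(7/4 + P) (N(P) = -8 + (P + (6 - 1*3))*(P + (¾ + (¼)*4)) = -8 + (P + (6 - 3))*(P + (¾ + 1)) = -8 + (P + 3)*(P + 7/4) = -8 + (3 + P)*(7/4 + P))
12 - 70*N(1) = 12 - 70*(-11/4 + 1² + (19/4)*1) = 12 - 70*(-11/4 + 1 + 19/4) = 12 - 70*3 = 12 - 210 = -198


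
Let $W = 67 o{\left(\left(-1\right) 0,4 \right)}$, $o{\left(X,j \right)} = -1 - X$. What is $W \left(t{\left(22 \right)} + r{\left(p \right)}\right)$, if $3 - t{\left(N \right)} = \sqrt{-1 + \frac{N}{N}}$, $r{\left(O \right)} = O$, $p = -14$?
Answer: $737$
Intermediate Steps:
$t{\left(N \right)} = 3$ ($t{\left(N \right)} = 3 - \sqrt{-1 + \frac{N}{N}} = 3 - \sqrt{-1 + 1} = 3 - \sqrt{0} = 3 - 0 = 3 + 0 = 3$)
$W = -67$ ($W = 67 \left(-1 - \left(-1\right) 0\right) = 67 \left(-1 - 0\right) = 67 \left(-1 + 0\right) = 67 \left(-1\right) = -67$)
$W \left(t{\left(22 \right)} + r{\left(p \right)}\right) = - 67 \left(3 - 14\right) = \left(-67\right) \left(-11\right) = 737$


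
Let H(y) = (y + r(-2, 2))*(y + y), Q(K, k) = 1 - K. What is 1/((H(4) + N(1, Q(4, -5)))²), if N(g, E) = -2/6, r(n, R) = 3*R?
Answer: 9/57121 ≈ 0.00015756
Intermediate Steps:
N(g, E) = -⅓ (N(g, E) = -2*⅙ = -⅓)
H(y) = 2*y*(6 + y) (H(y) = (y + 3*2)*(y + y) = (y + 6)*(2*y) = (6 + y)*(2*y) = 2*y*(6 + y))
1/((H(4) + N(1, Q(4, -5)))²) = 1/((2*4*(6 + 4) - ⅓)²) = 1/((2*4*10 - ⅓)²) = 1/((80 - ⅓)²) = 1/((239/3)²) = 1/(57121/9) = 9/57121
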